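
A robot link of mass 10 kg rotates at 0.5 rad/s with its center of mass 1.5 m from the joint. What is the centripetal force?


F = m * omega^2 * r
= 10 * 0.5^2 * 1.5
= 10 * 0.25 * 1.5
= 3.75 N


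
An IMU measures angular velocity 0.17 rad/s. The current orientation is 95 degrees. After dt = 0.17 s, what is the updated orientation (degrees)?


delta_theta = w * dt = 0.17 * 0.17 = 0.0289 rad
= 1.6558 deg
theta_new = 95 + 1.6558 = 96.6558 deg


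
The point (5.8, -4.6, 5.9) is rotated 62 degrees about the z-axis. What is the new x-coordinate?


Rotation about z-axis: x' = x*cos(theta) - y*sin(theta)
= 5.8 * 0.4695 - -4.6 * 0.8829
= 6.7845


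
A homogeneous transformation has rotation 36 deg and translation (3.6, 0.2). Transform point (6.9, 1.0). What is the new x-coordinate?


x' = cos(theta)*px - sin(theta)*py + tx
= 0.809*6.9 - 0.5878*1.0 + 3.6
= 8.5944


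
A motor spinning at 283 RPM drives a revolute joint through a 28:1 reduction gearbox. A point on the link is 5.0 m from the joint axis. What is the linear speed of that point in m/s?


omega_motor = 283 * 2*pi/60 = 29.6357 rad/s
omega_joint = omega_motor / 28 = 1.0584 rad/s
v = omega_joint * r = 1.0584 * 5.0
= 5.2921 m/s


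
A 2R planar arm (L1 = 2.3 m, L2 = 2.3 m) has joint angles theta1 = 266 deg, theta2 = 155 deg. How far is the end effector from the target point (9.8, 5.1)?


End effector via forward kinematics:
x = L1*cos(t1) + L2*cos(t1+t2) = 0.9546
y = L1*sin(t1) + L2*sin(t1+t2) = -0.2828
Distance to target:
d = sqrt((9.8 - 0.9546)^2 + (5.1 - -0.2828)^2)
= sqrt(78.2407 + 28.9742)
= 10.3545 m


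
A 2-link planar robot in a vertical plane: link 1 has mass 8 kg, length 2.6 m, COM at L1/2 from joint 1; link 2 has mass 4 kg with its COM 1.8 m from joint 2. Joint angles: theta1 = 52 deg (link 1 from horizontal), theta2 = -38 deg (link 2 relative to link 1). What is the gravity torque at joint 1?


Horizontal distance from joint 1 to link-1 COM:
  x_c1 = (L1/2)*cos(t1) = 1.3 * 0.6157 = 0.8004 m
Horizontal distance from joint 1 to link-2 COM:
  x_c2 = L1*cos(t1) + Lc2*cos(t1+t2)
       = 2.6*0.6157 + 1.8*0.9703 = 3.3473 m
tau1 = m1*g*x_c1 + m2*g*x_c2
     = 8*9.81*0.8004 + 4*9.81*3.3473
     = 62.8122 + 131.3462
     = 194.1584 Nm


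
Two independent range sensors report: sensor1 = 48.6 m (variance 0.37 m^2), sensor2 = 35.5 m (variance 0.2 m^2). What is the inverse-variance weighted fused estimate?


w1 = (1/var1) / (1/var1 + 1/var2)
   = 2.7027 / (2.7027 + 5.0) = 0.3509
w2 = 1 - w1 = 0.6491
fused = w1*s1 + w2*s2 = 17.0526 + 23.0439
= 40.0965 m


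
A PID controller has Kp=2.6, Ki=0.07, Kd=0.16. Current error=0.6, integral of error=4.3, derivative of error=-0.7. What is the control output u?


u = Kp*e + Ki*int(e) + Kd*de/dt
= 2.6*0.6 + 0.07*4.3 + 0.16*(-0.7)
= 1.56 + 0.301 + -0.112
= 1.749


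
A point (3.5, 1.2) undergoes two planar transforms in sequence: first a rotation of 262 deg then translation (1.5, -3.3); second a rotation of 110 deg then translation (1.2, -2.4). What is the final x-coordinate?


After transform 1:
x1 = cos(262)*3.5 - sin(262)*1.2 + 1.5 = 2.2012
y1 = sin(262)*3.5 + cos(262)*1.2 + -3.3 = -6.9329
After transform 2:
x2 = cos(110)*2.2012 - sin(110)*-6.9329 + 1.2
= 6.962


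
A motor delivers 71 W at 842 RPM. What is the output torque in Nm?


omega = 842 * 2*pi/60 = 88.174 rad/s
tau = P / omega = 71 / 88.174
= 0.8052 Nm


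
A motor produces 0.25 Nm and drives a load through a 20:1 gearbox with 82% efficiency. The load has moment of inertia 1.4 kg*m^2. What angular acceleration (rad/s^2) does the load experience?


tau_out = tau_motor * N * eta
= 0.25 * 20 * 0.82 = 4.1 Nm
alpha = tau_out / I = 4.1 / 1.4
= 2.9286 rad/s^2


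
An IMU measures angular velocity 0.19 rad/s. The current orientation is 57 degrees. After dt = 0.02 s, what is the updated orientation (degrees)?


delta_theta = w * dt = 0.19 * 0.02 = 0.0038 rad
= 0.2177 deg
theta_new = 57 + 0.2177 = 57.2177 deg


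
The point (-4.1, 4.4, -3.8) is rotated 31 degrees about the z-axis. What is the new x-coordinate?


Rotation about z-axis: x' = x*cos(theta) - y*sin(theta)
= -4.1 * 0.8572 - 4.4 * 0.515
= -5.7806


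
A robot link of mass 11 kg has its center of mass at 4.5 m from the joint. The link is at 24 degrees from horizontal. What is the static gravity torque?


tau = m*g*L*cos(angle)
= 11 * 9.81 * 4.5 * cos(24 deg)
= 11 * 9.81 * 4.5 * 0.9135
= 443.6131 Nm


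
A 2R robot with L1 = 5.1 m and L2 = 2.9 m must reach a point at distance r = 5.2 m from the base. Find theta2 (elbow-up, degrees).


cos(theta2) = (r^2 - L1^2 - L2^2) / (2*L1*L2)
cos(theta2) = (27.04 - 26.01 - 8.41) / 29.58
cos(theta2) = -0.249493
theta2 = 104.4475 degrees


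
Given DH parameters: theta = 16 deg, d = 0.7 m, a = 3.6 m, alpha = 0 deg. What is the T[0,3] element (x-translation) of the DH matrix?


T[0,3] = a * cos(theta)
= 3.6 * cos(16 deg)
= 3.6 * 0.9613
= 3.4605


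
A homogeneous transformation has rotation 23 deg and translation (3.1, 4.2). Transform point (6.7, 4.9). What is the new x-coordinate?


x' = cos(theta)*px - sin(theta)*py + tx
= 0.9205*6.7 - 0.3907*4.9 + 3.1
= 7.3528


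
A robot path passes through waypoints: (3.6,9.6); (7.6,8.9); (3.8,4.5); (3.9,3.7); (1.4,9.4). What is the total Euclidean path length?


Segment lengths:
  seg1 = sqrt((4.0)^2 + (-0.7)^2) = 4.0608
  seg2 = sqrt((-3.8)^2 + (-4.4)^2) = 5.8138
  seg3 = sqrt((0.1)^2 + (-0.8)^2) = 0.8062
  seg4 = sqrt((-2.5)^2 + (5.7)^2) = 6.2241
Total = 16.9049


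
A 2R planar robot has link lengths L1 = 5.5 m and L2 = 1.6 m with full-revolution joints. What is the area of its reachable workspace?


r_max = L1 + L2 = 7.1 m
r_min = |L1 - L2| = 3.9 m
Area = pi*(r_max^2 - r_min^2)
= pi*(50.41 - 15.21)
= pi * 35.2
= 110.5841 m^2


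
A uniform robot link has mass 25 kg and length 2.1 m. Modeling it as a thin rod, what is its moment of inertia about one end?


I = (1/3) * m * L^2
= (1/3) * 25 * 2.1^2
= 0.333333 * 25 * 4.41
= 36.75 kg*m^2


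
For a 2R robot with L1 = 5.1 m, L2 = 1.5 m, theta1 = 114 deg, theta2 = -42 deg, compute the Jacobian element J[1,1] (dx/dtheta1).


J[1,1] = -L1*sin(t1) - L2*sin(t1+t2)
= -5.1*sin(114) - 1.5*sin(72)
= -6.0857


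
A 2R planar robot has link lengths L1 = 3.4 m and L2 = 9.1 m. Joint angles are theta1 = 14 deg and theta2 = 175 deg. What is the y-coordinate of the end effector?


Convert angles to radians: theta1 = 0.2443, theta2 = 3.0543
y = L1*sin(theta1) + L2*sin(theta1+theta2)
y = 0.8225 + -1.4236
y = -0.601


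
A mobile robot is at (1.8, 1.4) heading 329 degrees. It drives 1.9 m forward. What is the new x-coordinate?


x_new = x0 + d*cos(theta)
= 1.8 + 1.9*cos(329)
= 1.8 + 1.6286
= 3.4286


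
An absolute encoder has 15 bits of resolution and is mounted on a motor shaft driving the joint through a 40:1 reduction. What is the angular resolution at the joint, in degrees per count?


counts = 2^15 = 32768
effective counts at joint = 32768 * 40 = 1310720
resolution = 360 / 1310720
= 2.7466e-04 deg/count


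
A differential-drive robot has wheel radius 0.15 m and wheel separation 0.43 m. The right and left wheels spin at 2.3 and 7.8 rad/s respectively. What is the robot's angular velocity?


vR = r*wR = 0.15*2.3 = 0.345 m/s
vL = r*wL = 0.15*7.8 = 1.17 m/s
v = (vR+vL)/2 = 0.7575 m/s
omega = (vR-vL)/L = -1.9186 rad/s
angular velocity = -1.9186 rad/s


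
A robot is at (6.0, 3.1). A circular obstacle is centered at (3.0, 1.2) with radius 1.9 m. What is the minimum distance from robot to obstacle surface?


center_dist = sqrt((6.0-3.0)^2 + (3.1-1.2)^2)
= sqrt(9.0 + 3.61)
= 3.5511
min_dist = center_dist - radius = 3.5511 - 1.9 = 1.6511 m


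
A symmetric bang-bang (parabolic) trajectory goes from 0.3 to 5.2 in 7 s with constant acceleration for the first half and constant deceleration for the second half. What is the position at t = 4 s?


Symmetric rest-to-rest: each phase covers (pf-p0)/2 in time T/2. 0.5*a*(T/2)^2 = (pf-p0)/2 => a = 4*(pf-p0)/T^2
a = 4*(5.2-0.3)/7^2 = 0.4
t = 4 is in the deceleration phase (t > T/2).
p = pf - 0.5*a*(T-t)^2 = 5.2 - 0.5*0.4*3^2
= 3.4


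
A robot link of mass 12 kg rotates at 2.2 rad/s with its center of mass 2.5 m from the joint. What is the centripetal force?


F = m * omega^2 * r
= 12 * 2.2^2 * 2.5
= 12 * 4.84 * 2.5
= 145.2 N


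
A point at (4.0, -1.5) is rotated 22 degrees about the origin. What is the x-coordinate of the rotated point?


x' = x*cos(theta) - y*sin(theta)
cos(22 deg) = 0.9272, sin(22 deg) = 0.3746
x' = 4.0 * 0.9272 - -1.5 * 0.3746
= 3.7087 - -0.5619
= 4.2706


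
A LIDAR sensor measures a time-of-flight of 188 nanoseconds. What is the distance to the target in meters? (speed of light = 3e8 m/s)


tof = 188 ns = 1.88e-07 s
dist = c * tof / 2
= 3e8 * 1.88e-07 / 2
= 28.2 m


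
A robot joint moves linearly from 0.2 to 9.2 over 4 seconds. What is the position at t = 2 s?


s = t/T = 2/4 = 0.5
p(t) = p0 + (pf-p0)*s
= 0.2 + (9.2 - 0.2) * 0.5
= 4.7


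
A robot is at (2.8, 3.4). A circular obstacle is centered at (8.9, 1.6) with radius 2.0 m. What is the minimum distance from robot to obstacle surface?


center_dist = sqrt((2.8-8.9)^2 + (3.4-1.6)^2)
= sqrt(37.21 + 3.24)
= 6.36
min_dist = center_dist - radius = 6.36 - 2.0 = 4.36 m


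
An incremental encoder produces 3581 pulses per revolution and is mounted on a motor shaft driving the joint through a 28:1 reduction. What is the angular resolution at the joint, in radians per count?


counts per rev = 3581
effective counts at joint = 3581 * 28 = 100268
resolution = 2*pi / 100268
= 6.2664e-05 rad/count


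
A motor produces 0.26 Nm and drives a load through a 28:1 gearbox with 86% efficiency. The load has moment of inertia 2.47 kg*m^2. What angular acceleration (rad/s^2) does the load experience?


tau_out = tau_motor * N * eta
= 0.26 * 28 * 0.86 = 6.2608 Nm
alpha = tau_out / I = 6.2608 / 2.47
= 2.5347 rad/s^2


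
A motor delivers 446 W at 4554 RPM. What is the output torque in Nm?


omega = 4554 * 2*pi/60 = 476.8938 rad/s
tau = P / omega = 446 / 476.8938
= 0.9352 Nm


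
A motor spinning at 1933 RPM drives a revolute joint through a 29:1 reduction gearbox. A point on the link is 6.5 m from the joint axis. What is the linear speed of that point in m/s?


omega_motor = 1933 * 2*pi/60 = 202.4233 rad/s
omega_joint = omega_motor / 29 = 6.9801 rad/s
v = omega_joint * r = 6.9801 * 6.5
= 45.3707 m/s


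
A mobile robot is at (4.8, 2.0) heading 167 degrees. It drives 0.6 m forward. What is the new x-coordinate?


x_new = x0 + d*cos(theta)
= 4.8 + 0.6*cos(167)
= 4.8 + -0.5846
= 4.2154


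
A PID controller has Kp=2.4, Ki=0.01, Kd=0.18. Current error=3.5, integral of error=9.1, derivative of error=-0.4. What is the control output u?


u = Kp*e + Ki*int(e) + Kd*de/dt
= 2.4*3.5 + 0.01*9.1 + 0.18*(-0.4)
= 8.4 + 0.091 + -0.072
= 8.419


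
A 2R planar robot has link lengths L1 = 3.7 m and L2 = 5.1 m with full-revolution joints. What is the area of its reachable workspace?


r_max = L1 + L2 = 8.8 m
r_min = |L1 - L2| = 1.4 m
Area = pi*(r_max^2 - r_min^2)
= pi*(77.44 - 1.96)
= pi * 75.48
= 237.1274 m^2


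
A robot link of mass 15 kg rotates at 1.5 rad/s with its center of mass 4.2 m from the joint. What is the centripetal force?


F = m * omega^2 * r
= 15 * 1.5^2 * 4.2
= 15 * 2.25 * 4.2
= 141.75 N


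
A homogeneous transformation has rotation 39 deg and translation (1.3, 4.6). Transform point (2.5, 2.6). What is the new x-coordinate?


x' = cos(theta)*px - sin(theta)*py + tx
= 0.7771*2.5 - 0.6293*2.6 + 1.3
= 1.6066


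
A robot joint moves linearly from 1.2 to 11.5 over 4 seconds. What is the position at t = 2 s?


s = t/T = 2/4 = 0.5
p(t) = p0 + (pf-p0)*s
= 1.2 + (11.5 - 1.2) * 0.5
= 6.35


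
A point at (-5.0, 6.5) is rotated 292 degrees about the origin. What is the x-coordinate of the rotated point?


x' = x*cos(theta) - y*sin(theta)
cos(292 deg) = 0.3746, sin(292 deg) = -0.9272
x' = -5.0 * 0.3746 - 6.5 * -0.9272
= -1.873 - -6.0267
= 4.1537


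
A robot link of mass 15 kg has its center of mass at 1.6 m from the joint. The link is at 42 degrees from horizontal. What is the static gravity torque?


tau = m*g*L*cos(angle)
= 15 * 9.81 * 1.6 * cos(42 deg)
= 15 * 9.81 * 1.6 * 0.7431
= 174.966 Nm


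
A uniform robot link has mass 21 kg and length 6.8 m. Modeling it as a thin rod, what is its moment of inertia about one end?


I = (1/3) * m * L^2
= (1/3) * 21 * 6.8^2
= 0.333333 * 21 * 46.24
= 323.68 kg*m^2


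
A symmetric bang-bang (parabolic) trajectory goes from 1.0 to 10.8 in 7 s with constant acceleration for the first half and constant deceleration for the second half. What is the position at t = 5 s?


Symmetric rest-to-rest: each phase covers (pf-p0)/2 in time T/2. 0.5*a*(T/2)^2 = (pf-p0)/2 => a = 4*(pf-p0)/T^2
a = 4*(10.8-1.0)/7^2 = 0.8
t = 5 is in the deceleration phase (t > T/2).
p = pf - 0.5*a*(T-t)^2 = 10.8 - 0.5*0.8*2^2
= 9.2


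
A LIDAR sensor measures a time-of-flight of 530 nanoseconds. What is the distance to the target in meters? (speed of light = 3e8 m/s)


tof = 530 ns = 5.3e-07 s
dist = c * tof / 2
= 3e8 * 5.3e-07 / 2
= 79.5 m


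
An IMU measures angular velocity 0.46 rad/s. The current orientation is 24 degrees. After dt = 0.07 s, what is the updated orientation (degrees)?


delta_theta = w * dt = 0.46 * 0.07 = 0.0322 rad
= 1.8449 deg
theta_new = 24 + 1.8449 = 25.8449 deg


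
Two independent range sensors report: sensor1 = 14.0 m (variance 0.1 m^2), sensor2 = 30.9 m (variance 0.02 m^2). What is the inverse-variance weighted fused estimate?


w1 = (1/var1) / (1/var1 + 1/var2)
   = 10.0 / (10.0 + 50.0) = 0.1667
w2 = 1 - w1 = 0.8333
fused = w1*s1 + w2*s2 = 2.3333 + 25.75
= 28.0833 m


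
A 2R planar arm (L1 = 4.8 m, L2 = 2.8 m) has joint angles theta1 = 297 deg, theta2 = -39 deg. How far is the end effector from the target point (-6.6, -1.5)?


End effector via forward kinematics:
x = L1*cos(t1) + L2*cos(t1+t2) = 1.597
y = L1*sin(t1) + L2*sin(t1+t2) = -7.0156
Distance to target:
d = sqrt((-6.6 - 1.597)^2 + (-1.5 - -7.0156)^2)
= sqrt(67.1908 + 30.4223)
= 9.8799 m


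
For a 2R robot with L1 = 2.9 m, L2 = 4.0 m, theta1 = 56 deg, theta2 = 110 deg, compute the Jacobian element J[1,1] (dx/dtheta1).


J[1,1] = -L1*sin(t1) - L2*sin(t1+t2)
= -2.9*sin(56) - 4.0*sin(166)
= -3.3719


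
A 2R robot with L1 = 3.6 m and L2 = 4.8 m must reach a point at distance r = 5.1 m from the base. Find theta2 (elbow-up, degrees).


cos(theta2) = (r^2 - L1^2 - L2^2) / (2*L1*L2)
cos(theta2) = (26.01 - 12.96 - 23.04) / 34.56
cos(theta2) = -0.289063
theta2 = 106.8018 degrees


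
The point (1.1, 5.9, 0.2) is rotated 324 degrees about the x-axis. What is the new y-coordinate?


Rotation about x-axis: y' = y*cos(theta) - z*sin(theta)
= 5.9 * 0.809 - 0.2 * -0.5878
= 4.8908


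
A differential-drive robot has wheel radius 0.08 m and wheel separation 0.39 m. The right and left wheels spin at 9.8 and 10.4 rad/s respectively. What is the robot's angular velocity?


vR = r*wR = 0.08*9.8 = 0.784 m/s
vL = r*wL = 0.08*10.4 = 0.832 m/s
v = (vR+vL)/2 = 0.808 m/s
omega = (vR-vL)/L = -0.1231 rad/s
angular velocity = -0.1231 rad/s


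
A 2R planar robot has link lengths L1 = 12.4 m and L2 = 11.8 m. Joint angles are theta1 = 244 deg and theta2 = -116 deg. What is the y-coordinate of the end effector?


Convert angles to radians: theta1 = 4.2586, theta2 = -2.0246
y = L1*sin(theta1) + L2*sin(theta1+theta2)
y = -11.145 + 9.2985
y = -1.8465


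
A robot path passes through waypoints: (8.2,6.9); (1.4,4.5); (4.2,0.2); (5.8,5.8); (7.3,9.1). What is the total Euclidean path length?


Segment lengths:
  seg1 = sqrt((-6.8)^2 + (-2.4)^2) = 7.2111
  seg2 = sqrt((2.8)^2 + (-4.3)^2) = 5.1313
  seg3 = sqrt((1.6)^2 + (5.6)^2) = 5.8241
  seg4 = sqrt((1.5)^2 + (3.3)^2) = 3.6249
Total = 21.7914


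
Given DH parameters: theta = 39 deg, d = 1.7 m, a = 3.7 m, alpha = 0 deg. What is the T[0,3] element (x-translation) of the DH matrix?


T[0,3] = a * cos(theta)
= 3.7 * cos(39 deg)
= 3.7 * 0.7771
= 2.8754


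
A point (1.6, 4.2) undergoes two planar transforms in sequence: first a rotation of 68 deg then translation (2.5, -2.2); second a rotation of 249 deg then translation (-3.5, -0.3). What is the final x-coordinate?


After transform 1:
x1 = cos(68)*1.6 - sin(68)*4.2 + 2.5 = -0.7948
y1 = sin(68)*1.6 + cos(68)*4.2 + -2.2 = 0.8568
After transform 2:
x2 = cos(249)*-0.7948 - sin(249)*0.8568 + -3.5
= -2.4152


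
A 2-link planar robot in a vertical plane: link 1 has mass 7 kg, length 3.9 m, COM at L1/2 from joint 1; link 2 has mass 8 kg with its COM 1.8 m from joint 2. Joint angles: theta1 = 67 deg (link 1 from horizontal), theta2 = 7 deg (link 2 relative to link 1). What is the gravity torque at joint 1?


Horizontal distance from joint 1 to link-1 COM:
  x_c1 = (L1/2)*cos(t1) = 1.95 * 0.3907 = 0.7619 m
Horizontal distance from joint 1 to link-2 COM:
  x_c2 = L1*cos(t1) + Lc2*cos(t1+t2)
       = 3.9*0.3907 + 1.8*0.2756 = 2.02 m
tau1 = m1*g*x_c1 + m2*g*x_c2
     = 7*9.81*0.7619 + 8*9.81*2.02
     = 52.3214 + 158.5295
     = 210.8509 Nm


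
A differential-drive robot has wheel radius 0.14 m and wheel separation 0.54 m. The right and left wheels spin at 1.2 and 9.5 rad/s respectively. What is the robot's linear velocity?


vR = r*wR = 0.14*1.2 = 0.168 m/s
vL = r*wL = 0.14*9.5 = 1.33 m/s
v = (vR+vL)/2 = 0.749 m/s
omega = (vR-vL)/L = -2.1519 rad/s
linear velocity = 0.749 m/s


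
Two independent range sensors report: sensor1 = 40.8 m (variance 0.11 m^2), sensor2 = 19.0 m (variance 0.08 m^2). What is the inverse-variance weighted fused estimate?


w1 = (1/var1) / (1/var1 + 1/var2)
   = 9.0909 / (9.0909 + 12.5) = 0.4211
w2 = 1 - w1 = 0.5789
fused = w1*s1 + w2*s2 = 17.1789 + 11.0
= 28.1789 m


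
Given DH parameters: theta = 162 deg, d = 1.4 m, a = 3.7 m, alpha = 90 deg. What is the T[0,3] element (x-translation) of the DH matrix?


T[0,3] = a * cos(theta)
= 3.7 * cos(162 deg)
= 3.7 * -0.9511
= -3.5189


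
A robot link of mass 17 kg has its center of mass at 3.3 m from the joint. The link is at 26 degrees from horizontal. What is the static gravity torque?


tau = m*g*L*cos(angle)
= 17 * 9.81 * 3.3 * cos(26 deg)
= 17 * 9.81 * 3.3 * 0.8988
= 494.6432 Nm


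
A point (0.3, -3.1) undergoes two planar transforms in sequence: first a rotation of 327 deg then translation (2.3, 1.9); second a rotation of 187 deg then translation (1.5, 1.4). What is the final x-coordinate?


After transform 1:
x1 = cos(327)*0.3 - sin(327)*-3.1 + 2.3 = 0.8632
y1 = sin(327)*0.3 + cos(327)*-3.1 + 1.9 = -0.8633
After transform 2:
x2 = cos(187)*0.8632 - sin(187)*-0.8633 + 1.5
= 0.538


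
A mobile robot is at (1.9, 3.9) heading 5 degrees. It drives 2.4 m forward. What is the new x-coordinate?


x_new = x0 + d*cos(theta)
= 1.9 + 2.4*cos(5)
= 1.9 + 2.3909
= 4.2909


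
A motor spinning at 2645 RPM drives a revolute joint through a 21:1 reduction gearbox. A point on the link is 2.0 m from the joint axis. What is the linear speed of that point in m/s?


omega_motor = 2645 * 2*pi/60 = 276.9838 rad/s
omega_joint = omega_motor / 21 = 13.1897 rad/s
v = omega_joint * r = 13.1897 * 2.0
= 26.3794 m/s


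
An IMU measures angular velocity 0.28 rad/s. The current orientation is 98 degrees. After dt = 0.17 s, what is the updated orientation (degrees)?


delta_theta = w * dt = 0.28 * 0.17 = 0.0476 rad
= 2.7273 deg
theta_new = 98 + 2.7273 = 100.7273 deg


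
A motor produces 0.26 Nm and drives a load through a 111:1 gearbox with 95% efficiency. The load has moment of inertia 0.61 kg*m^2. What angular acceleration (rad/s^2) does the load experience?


tau_out = tau_motor * N * eta
= 0.26 * 111 * 0.95 = 27.417 Nm
alpha = tau_out / I = 27.417 / 0.61
= 44.9459 rad/s^2


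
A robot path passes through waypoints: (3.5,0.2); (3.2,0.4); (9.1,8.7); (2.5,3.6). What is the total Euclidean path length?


Segment lengths:
  seg1 = sqrt((-0.3)^2 + (0.2)^2) = 0.3606
  seg2 = sqrt((5.9)^2 + (8.3)^2) = 10.1833
  seg3 = sqrt((-6.6)^2 + (-5.1)^2) = 8.3409
Total = 18.8847


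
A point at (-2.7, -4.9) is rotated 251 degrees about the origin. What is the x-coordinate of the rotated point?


x' = x*cos(theta) - y*sin(theta)
cos(251 deg) = -0.3256, sin(251 deg) = -0.9455
x' = -2.7 * -0.3256 - -4.9 * -0.9455
= 0.879 - 4.633
= -3.754


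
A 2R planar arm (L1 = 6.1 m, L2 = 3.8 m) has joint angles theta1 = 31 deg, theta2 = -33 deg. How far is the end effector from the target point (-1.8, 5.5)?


End effector via forward kinematics:
x = L1*cos(t1) + L2*cos(t1+t2) = 9.0264
y = L1*sin(t1) + L2*sin(t1+t2) = 3.0091
Distance to target:
d = sqrt((-1.8 - 9.0264)^2 + (5.5 - 3.0091)^2)
= sqrt(117.2111 + 6.2045)
= 11.1093 m


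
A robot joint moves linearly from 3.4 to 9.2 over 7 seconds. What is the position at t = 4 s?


s = t/T = 4/7 = 0.5714
p(t) = p0 + (pf-p0)*s
= 3.4 + (9.2 - 3.4) * 0.5714
= 6.7143


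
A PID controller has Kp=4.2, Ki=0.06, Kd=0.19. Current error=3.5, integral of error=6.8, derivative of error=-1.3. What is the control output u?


u = Kp*e + Ki*int(e) + Kd*de/dt
= 4.2*3.5 + 0.06*6.8 + 0.19*(-1.3)
= 14.7 + 0.408 + -0.247
= 14.861


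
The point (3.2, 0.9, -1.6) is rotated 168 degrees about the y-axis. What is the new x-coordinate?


Rotation about y-axis: x' = x*cos(theta) + z*sin(theta)
= 3.2 * -0.9781 + -1.6 * 0.2079
= -3.4627


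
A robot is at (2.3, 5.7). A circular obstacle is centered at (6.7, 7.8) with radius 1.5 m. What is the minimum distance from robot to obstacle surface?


center_dist = sqrt((2.3-6.7)^2 + (5.7-7.8)^2)
= sqrt(19.36 + 4.41)
= 4.8754
min_dist = center_dist - radius = 4.8754 - 1.5 = 3.3754 m


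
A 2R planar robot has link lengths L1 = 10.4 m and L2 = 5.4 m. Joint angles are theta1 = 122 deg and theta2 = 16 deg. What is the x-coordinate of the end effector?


Convert angles to radians: theta1 = 2.1293, theta2 = 0.2793
x = L1*cos(theta1) + L2*cos(theta1+theta2)
x = -5.5112 + -4.013
x = -9.5241


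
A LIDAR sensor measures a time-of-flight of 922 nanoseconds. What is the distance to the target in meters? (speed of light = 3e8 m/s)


tof = 922 ns = 9.22e-07 s
dist = c * tof / 2
= 3e8 * 9.22e-07 / 2
= 138.3 m


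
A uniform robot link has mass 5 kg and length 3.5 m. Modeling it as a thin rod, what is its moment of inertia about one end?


I = (1/3) * m * L^2
= (1/3) * 5 * 3.5^2
= 0.333333 * 5 * 12.25
= 20.4167 kg*m^2


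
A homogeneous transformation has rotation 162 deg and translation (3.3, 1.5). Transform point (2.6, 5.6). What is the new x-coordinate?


x' = cos(theta)*px - sin(theta)*py + tx
= -0.9511*2.6 - 0.309*5.6 + 3.3
= -0.9032


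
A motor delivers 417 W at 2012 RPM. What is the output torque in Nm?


omega = 2012 * 2*pi/60 = 210.6961 rad/s
tau = P / omega = 417 / 210.6961
= 1.9792 Nm


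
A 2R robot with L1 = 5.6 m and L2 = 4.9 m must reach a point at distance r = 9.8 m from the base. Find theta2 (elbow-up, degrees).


cos(theta2) = (r^2 - L1^2 - L2^2) / (2*L1*L2)
cos(theta2) = (96.04 - 31.36 - 24.01) / 54.88
cos(theta2) = 0.741071
theta2 = 42.1772 degrees


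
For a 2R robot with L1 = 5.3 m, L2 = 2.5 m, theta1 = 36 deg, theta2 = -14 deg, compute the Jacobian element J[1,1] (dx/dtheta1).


J[1,1] = -L1*sin(t1) - L2*sin(t1+t2)
= -5.3*sin(36) - 2.5*sin(22)
= -4.0518


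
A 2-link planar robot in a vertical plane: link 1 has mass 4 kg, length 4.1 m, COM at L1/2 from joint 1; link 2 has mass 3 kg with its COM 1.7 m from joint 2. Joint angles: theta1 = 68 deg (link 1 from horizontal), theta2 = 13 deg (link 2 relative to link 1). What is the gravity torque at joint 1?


Horizontal distance from joint 1 to link-1 COM:
  x_c1 = (L1/2)*cos(t1) = 2.05 * 0.3746 = 0.7679 m
Horizontal distance from joint 1 to link-2 COM:
  x_c2 = L1*cos(t1) + Lc2*cos(t1+t2)
       = 4.1*0.3746 + 1.7*0.1564 = 1.8018 m
tau1 = m1*g*x_c1 + m2*g*x_c2
     = 4*9.81*0.7679 + 3*9.81*1.8018
     = 30.1341 + 53.0277
     = 83.1618 Nm


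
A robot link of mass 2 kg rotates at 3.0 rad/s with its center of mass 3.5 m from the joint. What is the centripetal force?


F = m * omega^2 * r
= 2 * 3.0^2 * 3.5
= 2 * 9.0 * 3.5
= 63.0 N


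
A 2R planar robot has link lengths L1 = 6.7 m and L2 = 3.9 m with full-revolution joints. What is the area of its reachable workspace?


r_max = L1 + L2 = 10.6 m
r_min = |L1 - L2| = 2.8 m
Area = pi*(r_max^2 - r_min^2)
= pi*(112.36 - 7.84)
= pi * 104.52
= 328.3593 m^2


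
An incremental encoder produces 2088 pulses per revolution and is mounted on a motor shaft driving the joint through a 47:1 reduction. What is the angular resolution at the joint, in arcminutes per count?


counts per rev = 2088
effective counts at joint = 2088 * 47 = 98136
resolution = 360*60 / 98136
= 0.2201 arcmin/count


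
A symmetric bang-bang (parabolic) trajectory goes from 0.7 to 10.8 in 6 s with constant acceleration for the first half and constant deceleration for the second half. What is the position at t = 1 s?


Symmetric rest-to-rest: each phase covers (pf-p0)/2 in time T/2. 0.5*a*(T/2)^2 = (pf-p0)/2 => a = 4*(pf-p0)/T^2
a = 4*(10.8-0.7)/6^2 = 1.1222
t = 1 is in the acceleration phase (t <= T/2).
p = p0 + 0.5*a*t^2 = 0.7 + 0.5*1.1222*1^2
= 1.2611


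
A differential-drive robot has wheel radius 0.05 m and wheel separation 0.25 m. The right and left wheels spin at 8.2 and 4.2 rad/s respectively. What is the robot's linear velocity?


vR = r*wR = 0.05*8.2 = 0.41 m/s
vL = r*wL = 0.05*4.2 = 0.21 m/s
v = (vR+vL)/2 = 0.31 m/s
omega = (vR-vL)/L = 0.8 rad/s
linear velocity = 0.31 m/s


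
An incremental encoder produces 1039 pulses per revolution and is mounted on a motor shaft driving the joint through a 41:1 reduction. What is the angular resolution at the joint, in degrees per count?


counts per rev = 1039
effective counts at joint = 1039 * 41 = 42599
resolution = 360 / 42599
= 0.0085 deg/count


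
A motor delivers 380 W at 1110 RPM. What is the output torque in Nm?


omega = 1110 * 2*pi/60 = 116.2389 rad/s
tau = P / omega = 380 / 116.2389
= 3.2691 Nm


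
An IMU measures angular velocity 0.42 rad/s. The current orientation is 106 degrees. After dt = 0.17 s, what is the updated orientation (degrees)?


delta_theta = w * dt = 0.42 * 0.17 = 0.0714 rad
= 4.0909 deg
theta_new = 106 + 4.0909 = 110.0909 deg


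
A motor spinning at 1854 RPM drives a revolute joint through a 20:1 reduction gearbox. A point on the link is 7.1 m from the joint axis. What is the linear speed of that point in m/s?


omega_motor = 1854 * 2*pi/60 = 194.1504 rad/s
omega_joint = omega_motor / 20 = 9.7075 rad/s
v = omega_joint * r = 9.7075 * 7.1
= 68.9234 m/s


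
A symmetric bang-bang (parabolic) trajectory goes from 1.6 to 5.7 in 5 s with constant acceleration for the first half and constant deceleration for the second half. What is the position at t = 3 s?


Symmetric rest-to-rest: each phase covers (pf-p0)/2 in time T/2. 0.5*a*(T/2)^2 = (pf-p0)/2 => a = 4*(pf-p0)/T^2
a = 4*(5.7-1.6)/5^2 = 0.656
t = 3 is in the deceleration phase (t > T/2).
p = pf - 0.5*a*(T-t)^2 = 5.7 - 0.5*0.656*2^2
= 4.388


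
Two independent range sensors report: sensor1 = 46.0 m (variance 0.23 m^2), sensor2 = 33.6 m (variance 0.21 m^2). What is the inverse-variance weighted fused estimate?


w1 = (1/var1) / (1/var1 + 1/var2)
   = 4.3478 / (4.3478 + 4.7619) = 0.4773
w2 = 1 - w1 = 0.5227
fused = w1*s1 + w2*s2 = 21.9545 + 17.5636
= 39.5182 m


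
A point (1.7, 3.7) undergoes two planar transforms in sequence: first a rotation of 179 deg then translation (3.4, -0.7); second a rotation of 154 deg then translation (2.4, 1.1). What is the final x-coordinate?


After transform 1:
x1 = cos(179)*1.7 - sin(179)*3.7 + 3.4 = 1.6357
y1 = sin(179)*1.7 + cos(179)*3.7 + -0.7 = -4.3698
After transform 2:
x2 = cos(154)*1.6357 - sin(154)*-4.3698 + 2.4
= 2.8454


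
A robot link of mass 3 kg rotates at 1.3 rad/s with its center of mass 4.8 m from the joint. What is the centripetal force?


F = m * omega^2 * r
= 3 * 1.3^2 * 4.8
= 3 * 1.69 * 4.8
= 24.336 N


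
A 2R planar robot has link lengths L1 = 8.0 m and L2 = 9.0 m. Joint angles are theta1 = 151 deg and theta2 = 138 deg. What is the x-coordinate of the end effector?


Convert angles to radians: theta1 = 2.6354, theta2 = 2.4086
x = L1*cos(theta1) + L2*cos(theta1+theta2)
x = -6.997 + 2.9301
x = -4.0668


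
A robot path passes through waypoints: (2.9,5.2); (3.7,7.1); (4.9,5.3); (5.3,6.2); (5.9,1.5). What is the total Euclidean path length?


Segment lengths:
  seg1 = sqrt((0.8)^2 + (1.9)^2) = 2.0616
  seg2 = sqrt((1.2)^2 + (-1.8)^2) = 2.1633
  seg3 = sqrt((0.4)^2 + (0.9)^2) = 0.9849
  seg4 = sqrt((0.6)^2 + (-4.7)^2) = 4.7381
Total = 9.9479


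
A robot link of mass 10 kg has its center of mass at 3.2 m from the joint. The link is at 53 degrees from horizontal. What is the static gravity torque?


tau = m*g*L*cos(angle)
= 10 * 9.81 * 3.2 * cos(53 deg)
= 10 * 9.81 * 3.2 * 0.6018
= 188.9218 Nm


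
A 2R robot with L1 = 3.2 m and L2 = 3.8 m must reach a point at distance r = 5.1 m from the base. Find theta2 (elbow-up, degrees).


cos(theta2) = (r^2 - L1^2 - L2^2) / (2*L1*L2)
cos(theta2) = (26.01 - 10.24 - 14.44) / 24.32
cos(theta2) = 0.054687
theta2 = 86.8651 degrees


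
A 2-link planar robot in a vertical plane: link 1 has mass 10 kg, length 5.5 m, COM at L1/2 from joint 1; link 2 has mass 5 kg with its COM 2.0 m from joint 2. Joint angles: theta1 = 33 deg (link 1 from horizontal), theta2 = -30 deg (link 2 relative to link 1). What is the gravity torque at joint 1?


Horizontal distance from joint 1 to link-1 COM:
  x_c1 = (L1/2)*cos(t1) = 2.75 * 0.8387 = 2.3063 m
Horizontal distance from joint 1 to link-2 COM:
  x_c2 = L1*cos(t1) + Lc2*cos(t1+t2)
       = 5.5*0.8387 + 2.0*0.9986 = 6.6099 m
tau1 = m1*g*x_c1 + m2*g*x_c2
     = 10*9.81*2.3063 + 5*9.81*6.6099
     = 226.2524 + 324.2179
     = 550.4703 Nm


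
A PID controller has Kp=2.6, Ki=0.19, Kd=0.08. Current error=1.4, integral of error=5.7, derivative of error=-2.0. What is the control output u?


u = Kp*e + Ki*int(e) + Kd*de/dt
= 2.6*1.4 + 0.19*5.7 + 0.08*(-2.0)
= 3.64 + 1.083 + -0.16
= 4.563


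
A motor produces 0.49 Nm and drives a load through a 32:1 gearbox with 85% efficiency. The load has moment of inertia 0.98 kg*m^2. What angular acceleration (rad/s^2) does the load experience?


tau_out = tau_motor * N * eta
= 0.49 * 32 * 0.85 = 13.328 Nm
alpha = tau_out / I = 13.328 / 0.98
= 13.6 rad/s^2


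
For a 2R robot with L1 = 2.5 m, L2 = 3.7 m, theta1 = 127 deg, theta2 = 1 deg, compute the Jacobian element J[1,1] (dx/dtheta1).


J[1,1] = -L1*sin(t1) - L2*sin(t1+t2)
= -2.5*sin(127) - 3.7*sin(128)
= -4.9122


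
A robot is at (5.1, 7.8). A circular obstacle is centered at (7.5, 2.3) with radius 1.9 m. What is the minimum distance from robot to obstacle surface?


center_dist = sqrt((5.1-7.5)^2 + (7.8-2.3)^2)
= sqrt(5.76 + 30.25)
= 6.0008
min_dist = center_dist - radius = 6.0008 - 1.9 = 4.1008 m


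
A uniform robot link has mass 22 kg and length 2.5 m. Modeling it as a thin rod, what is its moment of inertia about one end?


I = (1/3) * m * L^2
= (1/3) * 22 * 2.5^2
= 0.333333 * 22 * 6.25
= 45.8333 kg*m^2


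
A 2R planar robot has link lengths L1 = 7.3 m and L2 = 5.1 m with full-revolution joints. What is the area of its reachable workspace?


r_max = L1 + L2 = 12.4 m
r_min = |L1 - L2| = 2.2 m
Area = pi*(r_max^2 - r_min^2)
= pi*(153.76 - 4.84)
= pi * 148.92
= 467.846 m^2


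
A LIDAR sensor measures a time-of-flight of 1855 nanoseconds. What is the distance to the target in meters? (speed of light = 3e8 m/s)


tof = 1855 ns = 1.855e-06 s
dist = c * tof / 2
= 3e8 * 1.855e-06 / 2
= 278.25 m


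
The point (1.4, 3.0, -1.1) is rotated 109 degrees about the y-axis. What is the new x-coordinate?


Rotation about y-axis: x' = x*cos(theta) + z*sin(theta)
= 1.4 * -0.3256 + -1.1 * 0.9455
= -1.4959


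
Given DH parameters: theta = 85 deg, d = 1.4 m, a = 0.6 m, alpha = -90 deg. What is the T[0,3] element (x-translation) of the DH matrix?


T[0,3] = a * cos(theta)
= 0.6 * cos(85 deg)
= 0.6 * 0.0872
= 0.0523


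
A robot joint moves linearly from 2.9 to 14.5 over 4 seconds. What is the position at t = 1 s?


s = t/T = 1/4 = 0.25
p(t) = p0 + (pf-p0)*s
= 2.9 + (14.5 - 2.9) * 0.25
= 5.8


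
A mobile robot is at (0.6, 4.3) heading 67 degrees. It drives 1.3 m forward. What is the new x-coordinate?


x_new = x0 + d*cos(theta)
= 0.6 + 1.3*cos(67)
= 0.6 + 0.508
= 1.108


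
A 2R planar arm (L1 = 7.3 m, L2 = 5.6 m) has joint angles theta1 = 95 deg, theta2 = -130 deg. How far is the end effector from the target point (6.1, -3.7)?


End effector via forward kinematics:
x = L1*cos(t1) + L2*cos(t1+t2) = 3.951
y = L1*sin(t1) + L2*sin(t1+t2) = 4.0602
Distance to target:
d = sqrt((6.1 - 3.951)^2 + (-3.7 - 4.0602)^2)
= sqrt(4.6181 + 60.2206)
= 8.0523 m


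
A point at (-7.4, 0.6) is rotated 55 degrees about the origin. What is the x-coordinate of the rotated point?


x' = x*cos(theta) - y*sin(theta)
cos(55 deg) = 0.5736, sin(55 deg) = 0.8192
x' = -7.4 * 0.5736 - 0.6 * 0.8192
= -4.2445 - 0.4915
= -4.736


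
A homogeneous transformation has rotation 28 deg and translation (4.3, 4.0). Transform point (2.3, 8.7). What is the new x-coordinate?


x' = cos(theta)*px - sin(theta)*py + tx
= 0.8829*2.3 - 0.4695*8.7 + 4.3
= 2.2464


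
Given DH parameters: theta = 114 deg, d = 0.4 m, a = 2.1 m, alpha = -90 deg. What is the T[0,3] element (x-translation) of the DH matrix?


T[0,3] = a * cos(theta)
= 2.1 * cos(114 deg)
= 2.1 * -0.4067
= -0.8541


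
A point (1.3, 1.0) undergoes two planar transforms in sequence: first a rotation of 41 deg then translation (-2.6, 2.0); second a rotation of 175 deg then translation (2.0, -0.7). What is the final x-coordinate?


After transform 1:
x1 = cos(41)*1.3 - sin(41)*1.0 + -2.6 = -2.2749
y1 = sin(41)*1.3 + cos(41)*1.0 + 2.0 = 3.6076
After transform 2:
x2 = cos(175)*-2.2749 - sin(175)*3.6076 + 2.0
= 3.9519


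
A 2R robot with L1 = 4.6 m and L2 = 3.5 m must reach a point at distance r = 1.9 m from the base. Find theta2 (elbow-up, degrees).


cos(theta2) = (r^2 - L1^2 - L2^2) / (2*L1*L2)
cos(theta2) = (3.61 - 21.16 - 12.25) / 32.2
cos(theta2) = -0.925466
theta2 = 157.7387 degrees


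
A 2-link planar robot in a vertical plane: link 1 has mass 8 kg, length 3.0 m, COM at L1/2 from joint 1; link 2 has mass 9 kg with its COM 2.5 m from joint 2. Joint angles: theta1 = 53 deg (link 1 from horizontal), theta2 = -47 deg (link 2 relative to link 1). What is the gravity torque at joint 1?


Horizontal distance from joint 1 to link-1 COM:
  x_c1 = (L1/2)*cos(t1) = 1.5 * 0.6018 = 0.9027 m
Horizontal distance from joint 1 to link-2 COM:
  x_c2 = L1*cos(t1) + Lc2*cos(t1+t2)
       = 3.0*0.6018 + 2.5*0.9945 = 4.2917 m
tau1 = m1*g*x_c1 + m2*g*x_c2
     = 8*9.81*0.9027 + 9*9.81*4.2917
     = 70.8457 + 378.9186
     = 449.7643 Nm


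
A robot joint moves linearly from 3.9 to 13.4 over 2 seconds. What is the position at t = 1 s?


s = t/T = 1/2 = 0.5
p(t) = p0 + (pf-p0)*s
= 3.9 + (13.4 - 3.9) * 0.5
= 8.65


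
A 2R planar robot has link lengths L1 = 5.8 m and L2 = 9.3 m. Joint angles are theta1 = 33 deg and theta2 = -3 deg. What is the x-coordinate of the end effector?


Convert angles to radians: theta1 = 0.576, theta2 = -0.0524
x = L1*cos(theta1) + L2*cos(theta1+theta2)
x = 4.8643 + 8.054
x = 12.9183


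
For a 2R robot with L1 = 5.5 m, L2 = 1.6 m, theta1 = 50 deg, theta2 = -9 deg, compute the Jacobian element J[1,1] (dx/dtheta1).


J[1,1] = -L1*sin(t1) - L2*sin(t1+t2)
= -5.5*sin(50) - 1.6*sin(41)
= -5.2629


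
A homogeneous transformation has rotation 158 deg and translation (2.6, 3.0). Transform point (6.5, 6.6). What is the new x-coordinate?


x' = cos(theta)*px - sin(theta)*py + tx
= -0.9272*6.5 - 0.3746*6.6 + 2.6
= -5.8991


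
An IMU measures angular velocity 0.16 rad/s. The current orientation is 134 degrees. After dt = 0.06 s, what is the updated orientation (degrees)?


delta_theta = w * dt = 0.16 * 0.06 = 0.0096 rad
= 0.55 deg
theta_new = 134 + 0.55 = 134.55 deg


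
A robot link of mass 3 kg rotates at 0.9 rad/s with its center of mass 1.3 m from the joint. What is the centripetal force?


F = m * omega^2 * r
= 3 * 0.9^2 * 1.3
= 3 * 0.81 * 1.3
= 3.159 N


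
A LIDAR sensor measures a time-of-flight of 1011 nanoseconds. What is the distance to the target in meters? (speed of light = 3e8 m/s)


tof = 1011 ns = 1.011e-06 s
dist = c * tof / 2
= 3e8 * 1.011e-06 / 2
= 151.65 m


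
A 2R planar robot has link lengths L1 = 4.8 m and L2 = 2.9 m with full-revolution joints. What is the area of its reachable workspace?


r_max = L1 + L2 = 7.7 m
r_min = |L1 - L2| = 1.9 m
Area = pi*(r_max^2 - r_min^2)
= pi*(59.29 - 3.61)
= pi * 55.68
= 174.9239 m^2


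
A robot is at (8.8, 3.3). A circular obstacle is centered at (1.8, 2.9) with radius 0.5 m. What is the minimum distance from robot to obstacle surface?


center_dist = sqrt((8.8-1.8)^2 + (3.3-2.9)^2)
= sqrt(49.0 + 0.16)
= 7.0114
min_dist = center_dist - radius = 7.0114 - 0.5 = 6.5114 m


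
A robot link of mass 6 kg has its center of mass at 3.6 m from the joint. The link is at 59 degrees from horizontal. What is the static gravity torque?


tau = m*g*L*cos(angle)
= 6 * 9.81 * 3.6 * cos(59 deg)
= 6 * 9.81 * 3.6 * 0.515
= 109.1345 Nm


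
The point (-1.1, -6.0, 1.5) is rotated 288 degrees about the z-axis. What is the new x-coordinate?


Rotation about z-axis: x' = x*cos(theta) - y*sin(theta)
= -1.1 * 0.309 - -6.0 * -0.9511
= -6.0463


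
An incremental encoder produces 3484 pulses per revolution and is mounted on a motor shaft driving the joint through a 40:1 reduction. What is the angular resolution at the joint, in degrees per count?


counts per rev = 3484
effective counts at joint = 3484 * 40 = 139360
resolution = 360 / 139360
= 0.0026 deg/count


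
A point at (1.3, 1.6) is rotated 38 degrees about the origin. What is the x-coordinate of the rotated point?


x' = x*cos(theta) - y*sin(theta)
cos(38 deg) = 0.788, sin(38 deg) = 0.6157
x' = 1.3 * 0.788 - 1.6 * 0.6157
= 1.0244 - 0.9851
= 0.0394


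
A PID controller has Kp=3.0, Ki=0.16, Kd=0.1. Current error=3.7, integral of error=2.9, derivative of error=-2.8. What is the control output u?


u = Kp*e + Ki*int(e) + Kd*de/dt
= 3.0*3.7 + 0.16*2.9 + 0.1*(-2.8)
= 11.1 + 0.464 + -0.28
= 11.284


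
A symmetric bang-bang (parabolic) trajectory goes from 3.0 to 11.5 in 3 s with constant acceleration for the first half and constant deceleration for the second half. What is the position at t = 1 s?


Symmetric rest-to-rest: each phase covers (pf-p0)/2 in time T/2. 0.5*a*(T/2)^2 = (pf-p0)/2 => a = 4*(pf-p0)/T^2
a = 4*(11.5-3.0)/3^2 = 3.7778
t = 1 is in the acceleration phase (t <= T/2).
p = p0 + 0.5*a*t^2 = 3.0 + 0.5*3.7778*1^2
= 4.8889


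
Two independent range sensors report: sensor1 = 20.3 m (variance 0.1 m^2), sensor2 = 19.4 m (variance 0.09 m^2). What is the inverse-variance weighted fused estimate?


w1 = (1/var1) / (1/var1 + 1/var2)
   = 10.0 / (10.0 + 11.1111) = 0.4737
w2 = 1 - w1 = 0.5263
fused = w1*s1 + w2*s2 = 9.6158 + 10.2105
= 19.8263 m


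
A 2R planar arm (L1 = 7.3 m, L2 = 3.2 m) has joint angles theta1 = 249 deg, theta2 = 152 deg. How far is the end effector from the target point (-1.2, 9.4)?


End effector via forward kinematics:
x = L1*cos(t1) + L2*cos(t1+t2) = -0.201
y = L1*sin(t1) + L2*sin(t1+t2) = -4.7157
Distance to target:
d = sqrt((-1.2 - -0.201)^2 + (9.4 - -4.7157)^2)
= sqrt(0.998 + 199.2543)
= 14.1511 m


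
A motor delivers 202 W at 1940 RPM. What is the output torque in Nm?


omega = 1940 * 2*pi/60 = 203.1563 rad/s
tau = P / omega = 202 / 203.1563
= 0.9943 Nm
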